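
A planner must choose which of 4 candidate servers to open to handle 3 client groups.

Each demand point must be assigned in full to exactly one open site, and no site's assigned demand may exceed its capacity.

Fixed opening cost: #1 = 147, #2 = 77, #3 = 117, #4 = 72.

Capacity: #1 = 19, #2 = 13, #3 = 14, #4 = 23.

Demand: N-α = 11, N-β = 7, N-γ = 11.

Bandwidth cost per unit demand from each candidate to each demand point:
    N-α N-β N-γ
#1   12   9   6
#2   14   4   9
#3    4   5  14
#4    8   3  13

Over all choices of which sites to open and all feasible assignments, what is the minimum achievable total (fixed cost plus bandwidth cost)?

Open {#2, #4}; cheapest assignment that respects the capacities:
  #2 (cap 13, load 11): N-γ — cost 11×9 = 99
  #4 (cap 23, load 18): N-α, N-β — cost 11×8 + 7×3 = 109
  Shipping 208, fixed 149 → total 357.
  Any other capacity-feasible assignment to {#2, #4} ships for at least 208.
Compare {#1, #4}: its best feasible assignment gives total 394.
Compare {#3, #4}: its best feasible assignment gives total 397.
Every other set of open sites that can feasibly serve all demand totals ≥ 394 even under its best assignment. Minimum: 357.

357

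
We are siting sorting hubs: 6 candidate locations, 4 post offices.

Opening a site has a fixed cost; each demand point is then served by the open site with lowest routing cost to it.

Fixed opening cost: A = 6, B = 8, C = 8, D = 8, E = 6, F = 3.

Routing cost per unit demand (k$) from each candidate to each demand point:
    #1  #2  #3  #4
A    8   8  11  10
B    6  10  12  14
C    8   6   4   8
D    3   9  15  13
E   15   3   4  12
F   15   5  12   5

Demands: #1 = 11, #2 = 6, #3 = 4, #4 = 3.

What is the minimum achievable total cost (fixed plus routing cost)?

Open {D, E, F}: assign each demand point to its cheapest open site.
  #1→D 11×3=33, #2→E 6×3=18, #3→E 4×4=16, #4→F 3×5=15
  routing cost 82, fixed 17 → total 99.
Compare {A, D, E, F}: routing cost 82 + fixed 23 = 105.
Compare {B, D, E, F}: routing cost 82 + fixed 25 = 107.
Compare {C, D, E, F}: routing cost 82 + fixed 25 = 107.
All other subsets cost ≥ 105. Minimum total cost: 99.

99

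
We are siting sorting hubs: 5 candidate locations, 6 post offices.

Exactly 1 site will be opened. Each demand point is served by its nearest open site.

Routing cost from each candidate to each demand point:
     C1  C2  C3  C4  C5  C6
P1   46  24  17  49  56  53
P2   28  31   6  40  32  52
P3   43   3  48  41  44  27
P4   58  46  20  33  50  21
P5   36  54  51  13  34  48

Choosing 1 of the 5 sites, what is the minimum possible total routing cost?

Open {P2}.
  C1→P2 28, C2→P2 31, C3→P2 6, C4→P2 40, C5→P2 32, C6→P2 52  ⇒ total 189.
Compare {P3}: total 206.
Compare {P4}: total 228.
No size-1 selection does better; minimum is 189.

189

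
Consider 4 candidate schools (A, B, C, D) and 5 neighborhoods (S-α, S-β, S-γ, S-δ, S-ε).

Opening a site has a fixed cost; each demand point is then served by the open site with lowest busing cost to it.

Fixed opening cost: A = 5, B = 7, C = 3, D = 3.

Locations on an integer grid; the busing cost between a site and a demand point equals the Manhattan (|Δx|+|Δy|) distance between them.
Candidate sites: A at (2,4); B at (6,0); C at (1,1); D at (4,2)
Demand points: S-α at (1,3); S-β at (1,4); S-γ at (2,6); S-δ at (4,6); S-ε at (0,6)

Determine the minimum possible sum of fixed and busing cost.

18

Open {A}: assign each demand point to its cheapest open site.
  S-α→A 2, S-β→A 1, S-γ→A 2, S-δ→A 4, S-ε→A 4
  busing cost 13, fixed 5 → total 18.
Compare {A, C}: busing cost 13 + fixed 8 = 21.
Compare {A, D}: busing cost 13 + fixed 8 = 21.
Compare {A, C, D}: busing cost 13 + fixed 11 = 24.
All other subsets cost ≥ 21. Minimum total cost: 18.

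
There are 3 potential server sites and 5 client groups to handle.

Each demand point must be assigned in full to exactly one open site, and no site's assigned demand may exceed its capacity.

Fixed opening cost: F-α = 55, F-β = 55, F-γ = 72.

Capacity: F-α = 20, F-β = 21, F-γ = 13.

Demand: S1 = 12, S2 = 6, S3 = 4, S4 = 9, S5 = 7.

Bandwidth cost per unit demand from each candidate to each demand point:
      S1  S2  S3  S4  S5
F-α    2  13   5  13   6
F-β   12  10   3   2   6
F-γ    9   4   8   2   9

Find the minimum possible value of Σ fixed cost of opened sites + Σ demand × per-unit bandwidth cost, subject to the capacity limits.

266

Open {F-α, F-β}; cheapest assignment that respects the capacities:
  F-α (cap 20, load 19): S1, S5 — cost 12×2 + 7×6 = 66
  F-β (cap 21, load 19): S2, S3, S4 — cost 6×10 + 4×3 + 9×2 = 90
  Shipping 156, fixed 110 → total 266.
  Any other capacity-feasible assignment to {F-α, F-β} ships for at least 156.
Compare {F-α, F-β, F-γ}: its best feasible assignment gives total 302.
Every other set of open sites that can feasibly serve all demand totals ≥ 302 even under its best assignment. Minimum: 266.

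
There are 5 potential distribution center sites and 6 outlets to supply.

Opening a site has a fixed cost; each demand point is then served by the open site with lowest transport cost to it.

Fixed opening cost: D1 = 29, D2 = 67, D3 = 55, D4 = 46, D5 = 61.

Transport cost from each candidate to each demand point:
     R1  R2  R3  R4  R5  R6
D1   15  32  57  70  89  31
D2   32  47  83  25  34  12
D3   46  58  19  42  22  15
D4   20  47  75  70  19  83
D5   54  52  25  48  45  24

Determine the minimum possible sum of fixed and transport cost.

229

Open {D1, D3}: assign each demand point to its cheapest open site.
  R1→D1 15, R2→D1 32, R3→D3 19, R4→D3 42, R5→D3 22, R6→D3 15
  transport cost 145, fixed 84 → total 229.
Compare {D3}: transport cost 202 + fixed 55 = 257.
Compare {D3, D4}: transport cost 162 + fixed 101 = 263.
Compare {D1, D2}: transport cost 175 + fixed 96 = 271.
All other subsets cost ≥ 257. Minimum total cost: 229.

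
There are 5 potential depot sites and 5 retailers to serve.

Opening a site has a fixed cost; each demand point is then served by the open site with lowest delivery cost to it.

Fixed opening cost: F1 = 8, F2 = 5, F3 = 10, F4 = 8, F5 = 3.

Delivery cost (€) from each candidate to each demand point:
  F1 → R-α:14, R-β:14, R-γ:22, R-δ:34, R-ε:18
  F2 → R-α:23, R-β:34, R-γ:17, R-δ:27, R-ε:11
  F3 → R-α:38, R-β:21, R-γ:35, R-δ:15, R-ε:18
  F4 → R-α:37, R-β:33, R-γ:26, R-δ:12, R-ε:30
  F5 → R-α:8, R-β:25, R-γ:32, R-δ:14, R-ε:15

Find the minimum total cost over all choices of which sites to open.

Open {F1, F2, F5}: assign each demand point to its cheapest open site.
  R-α→F5 8, R-β→F1 14, R-γ→F2 17, R-δ→F5 14, R-ε→F2 11
  delivery cost 64, fixed 16 → total 80.
Compare {F2, F5}: delivery cost 75 + fixed 8 = 83.
Compare {F1, F5}: delivery cost 73 + fixed 11 = 84.
Compare {F1, F2, F4, F5}: delivery cost 62 + fixed 24 = 86.
All other subsets cost ≥ 83. Minimum total cost: 80.

80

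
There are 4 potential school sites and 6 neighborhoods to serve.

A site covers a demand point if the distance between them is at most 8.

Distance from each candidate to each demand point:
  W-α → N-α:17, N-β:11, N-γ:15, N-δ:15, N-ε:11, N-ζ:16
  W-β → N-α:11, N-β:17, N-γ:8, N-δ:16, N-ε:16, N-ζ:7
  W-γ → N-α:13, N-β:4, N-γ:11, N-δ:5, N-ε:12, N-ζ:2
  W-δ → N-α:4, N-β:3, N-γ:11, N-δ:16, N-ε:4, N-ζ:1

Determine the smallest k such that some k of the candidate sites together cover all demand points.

3

Coverage sets (demand points within 8 of each site):
  W-α: {}
  W-β: {N-γ, N-ζ}
  W-γ: {N-β, N-δ, N-ζ}
  W-δ: {N-α, N-β, N-ε, N-ζ}
No 2 sites suffice: every size-2 union leaves at least one demand point uncovered.
But {W-β, W-γ, W-δ} covers everything, so the minimum is 3.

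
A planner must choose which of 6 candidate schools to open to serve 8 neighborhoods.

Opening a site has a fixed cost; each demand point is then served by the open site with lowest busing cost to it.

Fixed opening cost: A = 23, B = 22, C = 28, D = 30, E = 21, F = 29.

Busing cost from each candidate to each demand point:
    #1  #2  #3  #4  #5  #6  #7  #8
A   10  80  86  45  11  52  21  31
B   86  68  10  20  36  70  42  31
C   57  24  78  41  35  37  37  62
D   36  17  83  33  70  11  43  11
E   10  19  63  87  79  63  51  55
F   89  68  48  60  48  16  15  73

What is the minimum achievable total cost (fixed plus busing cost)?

186

Open {A, B, D}: assign each demand point to its cheapest open site.
  #1→A 10, #2→D 17, #3→B 10, #4→B 20, #5→A 11, #6→D 11, #7→A 21, #8→D 11
  busing cost 111, fixed 75 → total 186.
Compare {A, B, D, E}: busing cost 111 + fixed 96 = 207.
Compare {A, B, D, F}: busing cost 105 + fixed 104 = 209.
Compare {A, B, C, D}: busing cost 111 + fixed 103 = 214.
All other subsets cost ≥ 207. Minimum total cost: 186.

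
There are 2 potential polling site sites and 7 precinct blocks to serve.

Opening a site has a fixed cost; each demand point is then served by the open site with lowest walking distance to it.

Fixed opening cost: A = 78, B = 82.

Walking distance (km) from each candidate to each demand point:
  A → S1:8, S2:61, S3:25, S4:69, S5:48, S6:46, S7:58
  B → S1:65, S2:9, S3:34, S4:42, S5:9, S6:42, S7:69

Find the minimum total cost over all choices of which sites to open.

Open {B}: assign each demand point to its cheapest open site.
  S1→B 65, S2→B 9, S3→B 34, S4→B 42, S5→B 9, S6→B 42, S7→B 69
  walking distance 270, fixed 82 → total 352.
Compare {A, B}: walking distance 193 + fixed 160 = 353.
Compare {A}: walking distance 315 + fixed 78 = 393.

352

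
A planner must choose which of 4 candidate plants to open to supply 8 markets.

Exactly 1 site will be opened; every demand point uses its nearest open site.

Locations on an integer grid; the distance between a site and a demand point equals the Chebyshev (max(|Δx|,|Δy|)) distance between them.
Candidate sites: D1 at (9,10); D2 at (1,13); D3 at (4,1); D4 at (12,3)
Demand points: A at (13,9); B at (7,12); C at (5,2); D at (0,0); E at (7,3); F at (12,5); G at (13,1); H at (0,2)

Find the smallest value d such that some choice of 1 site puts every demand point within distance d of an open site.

10

Open {D1}.
  Farthest demand point is D at distance 10 (to D1); all others are ≤ 10.
With {D3} the worst case is 11.
With {D4} the worst case is 12.
No size-1 selection achieves below 10.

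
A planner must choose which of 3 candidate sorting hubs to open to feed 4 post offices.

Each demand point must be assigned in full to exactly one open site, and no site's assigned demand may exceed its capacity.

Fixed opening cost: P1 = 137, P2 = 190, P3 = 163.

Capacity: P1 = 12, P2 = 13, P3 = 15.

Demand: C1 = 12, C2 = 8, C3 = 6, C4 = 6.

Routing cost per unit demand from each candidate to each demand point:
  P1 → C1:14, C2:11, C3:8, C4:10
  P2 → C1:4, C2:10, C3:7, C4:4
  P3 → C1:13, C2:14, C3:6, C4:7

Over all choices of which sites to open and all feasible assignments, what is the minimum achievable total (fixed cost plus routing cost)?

704

Open {P1, P2, P3}; cheapest assignment that respects the capacities:
  P1 (cap 12, load 8): C2 — cost 8×11 = 88
  P2 (cap 13, load 12): C1 — cost 12×4 = 48
  P3 (cap 15, load 12): C3, C4 — cost 6×6 + 6×7 = 78
  Shipping 214, fixed 490 → total 704.
  Any other capacity-feasible assignment to {P1, P2, P3} ships for at least 214.
Total demand is 32 and no other set of sites has combined capacity ≥ 32, so {P1, P2, P3} is the only feasible choice of open sites. Minimum: 704.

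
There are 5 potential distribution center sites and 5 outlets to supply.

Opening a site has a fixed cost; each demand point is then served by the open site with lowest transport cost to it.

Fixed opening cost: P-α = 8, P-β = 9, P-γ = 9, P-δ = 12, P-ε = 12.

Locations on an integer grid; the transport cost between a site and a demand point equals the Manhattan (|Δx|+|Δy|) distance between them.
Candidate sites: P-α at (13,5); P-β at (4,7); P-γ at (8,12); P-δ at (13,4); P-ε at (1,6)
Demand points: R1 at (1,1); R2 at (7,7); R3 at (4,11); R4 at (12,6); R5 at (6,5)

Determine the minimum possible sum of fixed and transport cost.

Open {P-β}: assign each demand point to its cheapest open site.
  R1→P-β 9, R2→P-β 3, R3→P-β 4, R4→P-β 9, R5→P-β 4
  transport cost 29, fixed 9 → total 38.
Compare {P-α, P-β}: transport cost 22 + fixed 17 = 39.
Compare {P-β, P-δ}: transport cost 23 + fixed 21 = 44.
Compare {P-β, P-ε}: transport cost 25 + fixed 21 = 46.
All other subsets cost ≥ 39. Minimum total cost: 38.

38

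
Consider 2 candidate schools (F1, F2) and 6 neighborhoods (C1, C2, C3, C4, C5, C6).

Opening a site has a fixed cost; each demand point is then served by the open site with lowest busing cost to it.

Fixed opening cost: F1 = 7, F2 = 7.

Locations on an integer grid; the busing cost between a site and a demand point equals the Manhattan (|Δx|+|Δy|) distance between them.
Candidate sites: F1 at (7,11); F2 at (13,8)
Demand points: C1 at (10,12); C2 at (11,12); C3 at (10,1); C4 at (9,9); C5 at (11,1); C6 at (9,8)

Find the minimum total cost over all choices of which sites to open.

48

Open {F2}: assign each demand point to its cheapest open site.
  C1→F2 7, C2→F2 6, C3→F2 10, C4→F2 5, C5→F2 9, C6→F2 4
  busing cost 41, fixed 7 → total 48.
Compare {F1, F2}: busing cost 36 + fixed 14 = 50.
Compare {F1}: busing cost 45 + fixed 7 = 52.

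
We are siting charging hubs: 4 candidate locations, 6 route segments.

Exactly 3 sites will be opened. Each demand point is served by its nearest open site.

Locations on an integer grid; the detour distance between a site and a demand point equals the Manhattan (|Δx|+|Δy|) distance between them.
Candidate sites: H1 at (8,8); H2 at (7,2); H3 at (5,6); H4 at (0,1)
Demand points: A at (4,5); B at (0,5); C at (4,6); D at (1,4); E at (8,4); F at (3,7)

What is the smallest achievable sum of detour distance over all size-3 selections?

17

Open {H2, H3, H4}.
  A→H3 2, B→H4 4, C→H3 1, D→H4 4, E→H2 3, F→H3 3  ⇒ total 17.
Compare {H1, H3, H4}: total 18.
Compare {H1, H2, H3}: total 21.
No size-3 selection does better; minimum is 17.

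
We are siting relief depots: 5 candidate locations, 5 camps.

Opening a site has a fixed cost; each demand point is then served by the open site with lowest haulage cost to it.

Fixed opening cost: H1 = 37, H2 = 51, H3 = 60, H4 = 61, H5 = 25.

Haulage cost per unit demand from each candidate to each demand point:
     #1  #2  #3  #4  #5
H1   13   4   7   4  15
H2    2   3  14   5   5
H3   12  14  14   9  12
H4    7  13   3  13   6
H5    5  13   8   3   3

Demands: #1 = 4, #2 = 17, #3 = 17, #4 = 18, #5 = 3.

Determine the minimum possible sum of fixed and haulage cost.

Open {H2, H4, H5}: assign each demand point to its cheapest open site.
  #1→H2 4×2=8, #2→H2 17×3=51, #3→H4 17×3=51, #4→H5 18×3=54, #5→H5 3×3=9
  haulage cost 173, fixed 137 → total 310.
Compare {H1, H4, H5}: haulage cost 202 + fixed 123 = 325.
Compare {H2, H4}: haulage cost 215 + fixed 112 = 327.
Compare {H1, H5}: haulage cost 270 + fixed 62 = 332.
All other subsets cost ≥ 325. Minimum total cost: 310.

310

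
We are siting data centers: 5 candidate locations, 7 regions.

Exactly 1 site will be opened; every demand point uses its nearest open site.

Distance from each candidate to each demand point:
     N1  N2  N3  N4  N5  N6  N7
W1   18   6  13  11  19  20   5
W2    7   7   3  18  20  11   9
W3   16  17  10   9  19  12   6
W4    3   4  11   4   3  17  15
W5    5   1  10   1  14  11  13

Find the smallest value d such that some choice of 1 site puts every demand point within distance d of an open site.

Open {W5}.
  Farthest demand point is N5 at distance 14 (to W5); all others are ≤ 14.
With {W4} the worst case is 17.
With {W3} the worst case is 19.
No size-1 selection achieves below 14.

14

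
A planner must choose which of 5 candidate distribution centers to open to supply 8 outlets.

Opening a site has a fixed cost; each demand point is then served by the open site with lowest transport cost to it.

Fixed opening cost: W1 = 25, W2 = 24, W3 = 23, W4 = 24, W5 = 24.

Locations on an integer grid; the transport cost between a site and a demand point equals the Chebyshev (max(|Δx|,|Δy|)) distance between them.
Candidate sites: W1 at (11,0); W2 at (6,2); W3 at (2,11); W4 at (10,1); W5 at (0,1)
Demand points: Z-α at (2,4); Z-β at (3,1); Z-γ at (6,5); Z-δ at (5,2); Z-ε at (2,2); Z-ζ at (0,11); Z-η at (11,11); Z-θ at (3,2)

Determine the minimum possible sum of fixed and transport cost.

60

Open {W2}: assign each demand point to its cheapest open site.
  Z-α→W2 4, Z-β→W2 3, Z-γ→W2 3, Z-δ→W2 1, Z-ε→W2 4, Z-ζ→W2 9, Z-η→W2 9, Z-θ→W2 3
  transport cost 36, fixed 24 → total 60.
Compare {W5}: transport cost 43 + fixed 24 = 67.
Compare {W2, W3}: transport cost 29 + fixed 47 = 76.
Compare {W3, W5}: transport cost 33 + fixed 47 = 80.
All other subsets cost ≥ 67. Minimum total cost: 60.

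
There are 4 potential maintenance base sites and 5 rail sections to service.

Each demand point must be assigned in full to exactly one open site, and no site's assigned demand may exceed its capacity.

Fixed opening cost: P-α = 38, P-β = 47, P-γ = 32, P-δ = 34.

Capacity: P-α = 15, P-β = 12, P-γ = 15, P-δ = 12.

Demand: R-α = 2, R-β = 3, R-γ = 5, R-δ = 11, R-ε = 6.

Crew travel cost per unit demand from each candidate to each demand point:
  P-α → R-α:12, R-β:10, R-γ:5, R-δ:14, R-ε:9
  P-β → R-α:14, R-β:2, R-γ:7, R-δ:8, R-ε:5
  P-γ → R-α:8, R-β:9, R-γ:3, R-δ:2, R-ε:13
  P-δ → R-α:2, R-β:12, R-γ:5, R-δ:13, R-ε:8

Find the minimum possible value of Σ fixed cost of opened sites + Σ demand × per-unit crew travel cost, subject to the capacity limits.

200

Open {P-β, P-γ, P-δ}; cheapest assignment that respects the capacities:
  P-β (cap 12, load 9): R-β, R-ε — cost 3×2 + 6×5 = 36
  P-γ (cap 15, load 11): R-δ — cost 11×2 = 22
  P-δ (cap 12, load 7): R-α, R-γ — cost 2×2 + 5×5 = 29
  Shipping 87, fixed 113 → total 200.
  Any other capacity-feasible assignment to {P-β, P-γ, P-δ} ships for at least 87.
Compare {P-α, P-β, P-γ}: its best feasible assignment gives total 216.
Compare {P-α, P-γ}: its best feasible assignment gives total 217.
Every other set of open sites that can feasibly serve all demand totals ≥ 216 even under its best assignment. Minimum: 200.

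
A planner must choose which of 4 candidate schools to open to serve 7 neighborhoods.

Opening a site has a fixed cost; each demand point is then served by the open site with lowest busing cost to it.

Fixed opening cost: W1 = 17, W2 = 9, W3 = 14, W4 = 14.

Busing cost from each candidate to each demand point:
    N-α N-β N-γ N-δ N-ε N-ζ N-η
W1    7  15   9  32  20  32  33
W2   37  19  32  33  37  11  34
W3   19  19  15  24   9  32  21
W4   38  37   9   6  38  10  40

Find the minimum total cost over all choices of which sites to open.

Open {W3, W4}: assign each demand point to its cheapest open site.
  N-α→W3 19, N-β→W3 19, N-γ→W4 9, N-δ→W4 6, N-ε→W3 9, N-ζ→W4 10, N-η→W3 21
  busing cost 93, fixed 28 → total 121.
Compare {W1, W3, W4}: busing cost 77 + fixed 45 = 122.
Compare {W2, W3, W4}: busing cost 93 + fixed 37 = 130.
Compare {W1, W4}: busing cost 100 + fixed 31 = 131.
All other subsets cost ≥ 122. Minimum total cost: 121.

121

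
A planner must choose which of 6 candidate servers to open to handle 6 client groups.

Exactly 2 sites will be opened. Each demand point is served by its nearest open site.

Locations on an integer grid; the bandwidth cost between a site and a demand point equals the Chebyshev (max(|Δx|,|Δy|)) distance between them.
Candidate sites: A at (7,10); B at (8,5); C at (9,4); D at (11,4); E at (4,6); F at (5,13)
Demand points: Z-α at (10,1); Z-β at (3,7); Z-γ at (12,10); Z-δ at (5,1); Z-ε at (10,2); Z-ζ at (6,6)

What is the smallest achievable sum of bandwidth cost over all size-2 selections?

18

Open {C, E}.
  Z-α→C 3, Z-β→E 1, Z-γ→C 6, Z-δ→C 4, Z-ε→C 2, Z-ζ→E 2  ⇒ total 18.
Compare {B, E}: total 19.
Compare {D, E}: total 19.
No size-2 selection does better; minimum is 18.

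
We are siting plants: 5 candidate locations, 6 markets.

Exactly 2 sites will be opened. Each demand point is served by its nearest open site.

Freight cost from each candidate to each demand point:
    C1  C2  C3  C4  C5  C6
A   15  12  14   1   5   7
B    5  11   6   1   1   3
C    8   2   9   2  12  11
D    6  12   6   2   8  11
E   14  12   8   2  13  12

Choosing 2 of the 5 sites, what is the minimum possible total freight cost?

18

Open {B, C}.
  C1→B 5, C2→C 2, C3→B 6, C4→B 1, C5→B 1, C6→B 3  ⇒ total 18.
Compare {A, B}: total 27.
Compare {B, D}: total 27.
No size-2 selection does better; minimum is 18.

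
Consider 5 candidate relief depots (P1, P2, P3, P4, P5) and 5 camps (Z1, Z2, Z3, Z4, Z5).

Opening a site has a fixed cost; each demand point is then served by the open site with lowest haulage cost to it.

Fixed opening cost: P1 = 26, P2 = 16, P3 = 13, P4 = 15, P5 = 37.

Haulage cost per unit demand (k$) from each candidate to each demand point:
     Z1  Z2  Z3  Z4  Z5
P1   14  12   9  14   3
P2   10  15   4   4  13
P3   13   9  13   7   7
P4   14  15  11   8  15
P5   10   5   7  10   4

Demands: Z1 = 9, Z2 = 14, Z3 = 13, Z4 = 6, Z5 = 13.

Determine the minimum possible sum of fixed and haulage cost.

341

Open {P2, P5}: assign each demand point to its cheapest open site.
  Z1→P2 9×10=90, Z2→P5 14×5=70, Z3→P2 13×4=52, Z4→P2 6×4=24, Z5→P5 13×4=52
  haulage cost 288, fixed 53 → total 341.
Compare {P1, P2, P5}: haulage cost 275 + fixed 79 = 354.
Compare {P2, P3, P5}: haulage cost 288 + fixed 66 = 354.
Compare {P2, P4, P5}: haulage cost 288 + fixed 68 = 356.
All other subsets cost ≥ 354. Minimum total cost: 341.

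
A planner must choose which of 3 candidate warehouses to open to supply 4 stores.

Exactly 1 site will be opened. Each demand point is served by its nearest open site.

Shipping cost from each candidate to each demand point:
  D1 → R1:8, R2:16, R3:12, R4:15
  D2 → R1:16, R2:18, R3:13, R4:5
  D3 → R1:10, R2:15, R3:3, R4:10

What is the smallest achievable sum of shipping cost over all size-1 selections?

38

Open {D3}.
  R1→D3 10, R2→D3 15, R3→D3 3, R4→D3 10  ⇒ total 38.
Compare {D1}: total 51.
Compare {D2}: total 52.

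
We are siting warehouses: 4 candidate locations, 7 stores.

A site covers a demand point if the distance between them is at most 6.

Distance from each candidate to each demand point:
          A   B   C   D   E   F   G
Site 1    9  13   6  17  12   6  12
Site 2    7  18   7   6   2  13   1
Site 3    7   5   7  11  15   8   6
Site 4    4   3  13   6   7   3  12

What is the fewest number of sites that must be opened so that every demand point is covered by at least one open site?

Coverage sets (demand points within 6 of each site):
  Site 1: {C, F}
  Site 2: {D, E, G}
  Site 3: {B, G}
  Site 4: {A, B, D, F}
No 2 sites suffice: every size-2 union leaves at least one demand point uncovered.
But {Site 1, Site 2, Site 4} covers everything, so the minimum is 3.

3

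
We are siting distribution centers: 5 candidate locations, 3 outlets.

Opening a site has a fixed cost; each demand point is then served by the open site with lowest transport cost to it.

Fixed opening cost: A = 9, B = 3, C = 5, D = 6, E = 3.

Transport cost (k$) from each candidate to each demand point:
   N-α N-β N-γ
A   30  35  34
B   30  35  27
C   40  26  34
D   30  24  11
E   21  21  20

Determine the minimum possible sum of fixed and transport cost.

62

Open {D, E}: assign each demand point to its cheapest open site.
  N-α→E 21, N-β→E 21, N-γ→D 11
  transport cost 53, fixed 9 → total 62.
Compare {E}: transport cost 62 + fixed 3 = 65.
Compare {B, D, E}: transport cost 53 + fixed 12 = 65.
Compare {C, D, E}: transport cost 53 + fixed 14 = 67.
All other subsets cost ≥ 65. Minimum total cost: 62.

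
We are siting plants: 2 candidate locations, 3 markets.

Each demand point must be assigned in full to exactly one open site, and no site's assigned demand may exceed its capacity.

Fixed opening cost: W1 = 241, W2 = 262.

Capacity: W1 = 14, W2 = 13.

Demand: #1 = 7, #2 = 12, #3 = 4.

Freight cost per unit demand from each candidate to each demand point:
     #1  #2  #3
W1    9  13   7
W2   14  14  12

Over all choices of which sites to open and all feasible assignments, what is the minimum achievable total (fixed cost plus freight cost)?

762

Open {W1, W2}; cheapest assignment that respects the capacities:
  W1 (cap 14, load 11): #1, #3 — cost 7×9 + 4×7 = 91
  W2 (cap 13, load 12): #2 — cost 12×14 = 168
  Shipping 259, fixed 503 → total 762.
  Any other capacity-feasible assignment to {W1, W2} ships for at least 259.
Total demand is 23 and no other set of sites has combined capacity ≥ 23, so {W1, W2} is the only feasible choice of open sites. Minimum: 762.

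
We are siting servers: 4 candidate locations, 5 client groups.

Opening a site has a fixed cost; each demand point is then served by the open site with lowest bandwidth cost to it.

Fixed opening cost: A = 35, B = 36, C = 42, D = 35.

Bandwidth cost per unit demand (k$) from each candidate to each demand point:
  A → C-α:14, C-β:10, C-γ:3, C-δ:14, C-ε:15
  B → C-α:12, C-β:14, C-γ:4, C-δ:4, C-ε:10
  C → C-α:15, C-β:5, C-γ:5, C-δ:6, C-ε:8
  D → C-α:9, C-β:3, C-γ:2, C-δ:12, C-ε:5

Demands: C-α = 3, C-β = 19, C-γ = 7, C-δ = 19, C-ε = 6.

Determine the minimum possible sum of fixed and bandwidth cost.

Open {B, D}: assign each demand point to its cheapest open site.
  C-α→D 3×9=27, C-β→D 19×3=57, C-γ→D 7×2=14, C-δ→B 19×4=76, C-ε→D 6×5=30
  bandwidth cost 204, fixed 71 → total 275.
Compare {A, B, D}: bandwidth cost 204 + fixed 106 = 310.
Compare {B, C, D}: bandwidth cost 204 + fixed 113 = 317.
Compare {C, D}: bandwidth cost 242 + fixed 77 = 319.
All other subsets cost ≥ 310. Minimum total cost: 275.

275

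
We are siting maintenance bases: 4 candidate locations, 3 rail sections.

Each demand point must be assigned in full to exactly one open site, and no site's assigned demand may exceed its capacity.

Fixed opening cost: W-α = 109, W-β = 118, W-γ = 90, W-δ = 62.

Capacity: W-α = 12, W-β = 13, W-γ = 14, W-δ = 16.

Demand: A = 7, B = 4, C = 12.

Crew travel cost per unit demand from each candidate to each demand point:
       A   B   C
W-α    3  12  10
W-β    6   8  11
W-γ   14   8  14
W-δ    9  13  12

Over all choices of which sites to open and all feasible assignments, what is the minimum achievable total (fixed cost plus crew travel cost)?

384

Open {W-α, W-δ}; cheapest assignment that respects the capacities:
  W-α (cap 12, load 11): A, B — cost 7×3 + 4×12 = 69
  W-δ (cap 16, load 12): C — cost 12×12 = 144
  Shipping 213, fixed 171 → total 384.
  Any other capacity-feasible assignment to {W-α, W-δ} ships for at least 213.
Compare {W-β, W-δ}: its best feasible assignment gives total 398.
Compare {W-α, W-β}: its best feasible assignment gives total 421.
Every other set of open sites that can feasibly serve all demand totals ≥ 398 even under its best assignment. Minimum: 384.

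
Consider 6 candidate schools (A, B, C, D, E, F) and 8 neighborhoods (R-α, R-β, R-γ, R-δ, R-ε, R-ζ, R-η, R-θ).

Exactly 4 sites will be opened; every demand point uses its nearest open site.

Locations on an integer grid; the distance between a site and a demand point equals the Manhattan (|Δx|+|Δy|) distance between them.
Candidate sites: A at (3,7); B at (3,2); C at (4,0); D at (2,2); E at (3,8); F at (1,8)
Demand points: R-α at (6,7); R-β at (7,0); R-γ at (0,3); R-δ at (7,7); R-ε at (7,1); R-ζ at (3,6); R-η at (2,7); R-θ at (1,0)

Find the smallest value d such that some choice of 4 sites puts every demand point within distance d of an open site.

4

Open {A, B, C, D}.
  Farthest demand point is R-δ at distance 4 (to A); all others are ≤ 4.
With {A, B, C, E} the worst case is 4.
With {A, B, C, F} the worst case is 4.
No size-4 selection achieves below 4.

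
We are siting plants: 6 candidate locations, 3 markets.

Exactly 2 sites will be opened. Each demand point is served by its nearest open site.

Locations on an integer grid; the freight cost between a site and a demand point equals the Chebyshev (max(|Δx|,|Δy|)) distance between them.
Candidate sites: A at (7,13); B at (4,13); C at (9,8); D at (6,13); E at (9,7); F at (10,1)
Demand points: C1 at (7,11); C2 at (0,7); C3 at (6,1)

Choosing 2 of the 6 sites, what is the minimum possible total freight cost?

Open {D, F}.
  C1→D 2, C2→D 6, C3→F 4  ⇒ total 12.
Compare {A, F}: total 13.
Compare {B, F}: total 13.
No size-2 selection does better; minimum is 12.

12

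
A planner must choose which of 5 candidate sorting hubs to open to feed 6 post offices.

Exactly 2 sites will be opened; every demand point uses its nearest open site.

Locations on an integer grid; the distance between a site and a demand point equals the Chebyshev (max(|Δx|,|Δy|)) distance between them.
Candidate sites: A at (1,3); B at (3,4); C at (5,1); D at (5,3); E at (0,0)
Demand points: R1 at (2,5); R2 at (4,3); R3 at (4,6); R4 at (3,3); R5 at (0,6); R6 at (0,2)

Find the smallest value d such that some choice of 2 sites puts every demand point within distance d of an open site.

Open {A, B}.
  Farthest demand point is R5 at distance 3 (to A); all others are ≤ 3.
With {A, C} the worst case is 3.
With {A, D} the worst case is 3.
No size-2 selection achieves below 3.

3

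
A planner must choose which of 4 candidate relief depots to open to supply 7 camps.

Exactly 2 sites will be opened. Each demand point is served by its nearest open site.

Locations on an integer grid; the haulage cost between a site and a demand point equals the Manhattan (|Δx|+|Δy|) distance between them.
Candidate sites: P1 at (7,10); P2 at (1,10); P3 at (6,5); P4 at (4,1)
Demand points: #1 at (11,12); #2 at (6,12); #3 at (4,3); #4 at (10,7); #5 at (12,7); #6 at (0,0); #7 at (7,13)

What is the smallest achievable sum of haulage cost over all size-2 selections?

33

Open {P1, P4}.
  #1→P1 6, #2→P1 3, #3→P4 2, #4→P1 6, #5→P1 8, #6→P4 5, #7→P1 3  ⇒ total 33.
Compare {P1, P3}: total 41.
Compare {P1, P2}: total 47.
No size-2 selection does better; minimum is 33.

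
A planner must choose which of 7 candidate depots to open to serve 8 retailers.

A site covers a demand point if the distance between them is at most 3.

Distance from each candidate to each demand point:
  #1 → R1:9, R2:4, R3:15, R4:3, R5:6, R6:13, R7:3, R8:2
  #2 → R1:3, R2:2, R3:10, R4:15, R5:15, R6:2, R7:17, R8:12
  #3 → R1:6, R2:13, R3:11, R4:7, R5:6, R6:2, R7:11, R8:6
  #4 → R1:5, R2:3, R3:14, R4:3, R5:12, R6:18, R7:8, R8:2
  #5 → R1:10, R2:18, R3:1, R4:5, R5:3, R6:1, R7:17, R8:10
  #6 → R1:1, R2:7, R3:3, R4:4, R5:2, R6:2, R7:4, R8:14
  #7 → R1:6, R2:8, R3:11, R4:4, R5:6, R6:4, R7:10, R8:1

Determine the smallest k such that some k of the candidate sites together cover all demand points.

Coverage sets (demand points within 3 of each site):
  #1: {R4, R7, R8}
  #2: {R1, R2, R6}
  #3: {R6}
  #4: {R2, R4, R8}
  #5: {R3, R5, R6}
  #6: {R1, R3, R5, R6}
  #7: {R8}
No 2 sites suffice: every size-2 union leaves at least one demand point uncovered.
But {#1, #2, #5} covers everything, so the minimum is 3.

3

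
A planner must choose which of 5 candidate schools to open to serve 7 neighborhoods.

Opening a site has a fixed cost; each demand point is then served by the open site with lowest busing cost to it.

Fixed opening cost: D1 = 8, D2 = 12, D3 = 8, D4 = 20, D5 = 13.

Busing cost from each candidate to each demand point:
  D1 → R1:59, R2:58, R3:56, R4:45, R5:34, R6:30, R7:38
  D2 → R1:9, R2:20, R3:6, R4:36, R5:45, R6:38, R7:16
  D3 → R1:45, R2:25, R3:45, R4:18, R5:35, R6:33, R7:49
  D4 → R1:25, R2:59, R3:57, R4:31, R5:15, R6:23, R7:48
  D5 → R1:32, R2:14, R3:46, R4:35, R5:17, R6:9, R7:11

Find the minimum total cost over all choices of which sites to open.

117

Open {D2, D3, D5}: assign each demand point to its cheapest open site.
  R1→D2 9, R2→D5 14, R3→D2 6, R4→D3 18, R5→D5 17, R6→D5 9, R7→D5 11
  busing cost 84, fixed 33 → total 117.
Compare {D1, D2, D3, D5}: busing cost 84 + fixed 41 = 125.
Compare {D2, D5}: busing cost 101 + fixed 25 = 126.
Compare {D1, D2, D5}: busing cost 101 + fixed 33 = 134.
All other subsets cost ≥ 125. Minimum total cost: 117.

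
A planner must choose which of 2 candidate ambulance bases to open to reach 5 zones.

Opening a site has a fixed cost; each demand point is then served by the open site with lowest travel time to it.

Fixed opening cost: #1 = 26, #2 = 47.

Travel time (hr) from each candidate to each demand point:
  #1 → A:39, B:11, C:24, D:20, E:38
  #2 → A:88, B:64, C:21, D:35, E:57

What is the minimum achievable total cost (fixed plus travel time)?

158

Open {#1}: assign each demand point to its cheapest open site.
  A→#1 39, B→#1 11, C→#1 24, D→#1 20, E→#1 38
  travel time 132, fixed 26 → total 158.
Compare {#1, #2}: travel time 129 + fixed 73 = 202.
Compare {#2}: travel time 265 + fixed 47 = 312.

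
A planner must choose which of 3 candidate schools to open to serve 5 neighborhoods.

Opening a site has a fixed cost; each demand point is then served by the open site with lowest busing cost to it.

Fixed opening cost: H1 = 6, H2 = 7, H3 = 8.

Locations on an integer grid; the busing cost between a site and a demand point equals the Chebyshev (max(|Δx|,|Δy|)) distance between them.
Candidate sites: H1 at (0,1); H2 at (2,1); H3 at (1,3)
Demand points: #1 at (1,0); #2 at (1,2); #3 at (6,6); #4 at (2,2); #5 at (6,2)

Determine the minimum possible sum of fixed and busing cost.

19

Open {H2}: assign each demand point to its cheapest open site.
  #1→H2 1, #2→H2 1, #3→H2 5, #4→H2 1, #5→H2 4
  busing cost 12, fixed 7 → total 19.
Compare {H1}: busing cost 16 + fixed 6 = 22.
Compare {H3}: busing cost 15 + fixed 8 = 23.
Compare {H1, H2}: busing cost 12 + fixed 13 = 25.
All other subsets cost ≥ 22. Minimum total cost: 19.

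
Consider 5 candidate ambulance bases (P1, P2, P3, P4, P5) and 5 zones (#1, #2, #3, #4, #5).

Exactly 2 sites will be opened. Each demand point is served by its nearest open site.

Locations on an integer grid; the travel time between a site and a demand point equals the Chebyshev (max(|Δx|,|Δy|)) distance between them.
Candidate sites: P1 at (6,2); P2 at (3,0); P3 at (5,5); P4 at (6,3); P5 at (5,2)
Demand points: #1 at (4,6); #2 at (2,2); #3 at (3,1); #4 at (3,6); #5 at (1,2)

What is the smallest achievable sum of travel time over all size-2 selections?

Open {P2, P3}.
  #1→P3 1, #2→P2 2, #3→P2 1, #4→P3 2, #5→P2 2  ⇒ total 8.
Compare {P2, P4}: total 11.
Compare {P3, P5}: total 12.
No size-2 selection does better; minimum is 8.

8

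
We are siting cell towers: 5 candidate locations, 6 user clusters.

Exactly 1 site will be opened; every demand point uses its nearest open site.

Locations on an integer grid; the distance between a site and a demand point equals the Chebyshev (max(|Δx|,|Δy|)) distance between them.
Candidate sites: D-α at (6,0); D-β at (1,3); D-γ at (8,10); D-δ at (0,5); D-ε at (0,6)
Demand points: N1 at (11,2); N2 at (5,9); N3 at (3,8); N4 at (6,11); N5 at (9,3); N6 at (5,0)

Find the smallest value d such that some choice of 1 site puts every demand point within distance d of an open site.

Open {D-β}.
  Farthest demand point is N1 at distance 10 (to D-β); all others are ≤ 10.
With {D-γ} the worst case is 10.
With {D-α} the worst case is 11.
No size-1 selection achieves below 10.

10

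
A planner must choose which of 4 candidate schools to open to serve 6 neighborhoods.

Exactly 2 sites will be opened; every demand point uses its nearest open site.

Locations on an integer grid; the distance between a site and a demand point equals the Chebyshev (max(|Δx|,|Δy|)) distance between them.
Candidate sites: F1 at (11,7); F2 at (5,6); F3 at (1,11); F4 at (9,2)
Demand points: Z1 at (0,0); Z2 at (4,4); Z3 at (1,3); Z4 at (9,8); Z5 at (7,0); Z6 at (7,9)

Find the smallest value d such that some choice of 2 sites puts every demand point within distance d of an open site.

6

Open {F1, F2}.
  Farthest demand point is Z1 at distance 6 (to F2); all others are ≤ 6.
With {F2, F3} the worst case is 6.
With {F2, F4} the worst case is 6.
No size-2 selection achieves below 6.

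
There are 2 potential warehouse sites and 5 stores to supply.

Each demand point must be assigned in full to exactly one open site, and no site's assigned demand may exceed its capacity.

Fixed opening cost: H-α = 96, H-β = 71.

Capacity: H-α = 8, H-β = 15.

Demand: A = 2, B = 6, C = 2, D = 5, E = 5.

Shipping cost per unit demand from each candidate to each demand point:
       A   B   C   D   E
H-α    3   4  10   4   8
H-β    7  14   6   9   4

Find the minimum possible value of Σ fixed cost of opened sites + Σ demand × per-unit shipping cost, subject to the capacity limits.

Open {H-α, H-β}; cheapest assignment that respects the capacities:
  H-α (cap 8, load 8): A, B — cost 2×3 + 6×4 = 30
  H-β (cap 15, load 12): C, D, E — cost 2×6 + 5×9 + 5×4 = 77
  Shipping 107, fixed 167 → total 274.
  Any other capacity-feasible assignment to {H-α, H-β} ships for at least 107.
Total demand is 20 and no other set of sites has combined capacity ≥ 20, so {H-α, H-β} is the only feasible choice of open sites. Minimum: 274.

274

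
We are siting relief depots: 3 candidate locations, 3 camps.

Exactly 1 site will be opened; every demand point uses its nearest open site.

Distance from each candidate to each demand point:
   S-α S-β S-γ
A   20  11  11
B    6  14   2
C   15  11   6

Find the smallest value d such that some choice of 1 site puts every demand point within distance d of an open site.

14

Open {B}.
  Farthest demand point is S-β at distance 14 (to B); all others are ≤ 14.
With {C} the worst case is 15.
With {A} the worst case is 20.
No size-1 selection achieves below 14.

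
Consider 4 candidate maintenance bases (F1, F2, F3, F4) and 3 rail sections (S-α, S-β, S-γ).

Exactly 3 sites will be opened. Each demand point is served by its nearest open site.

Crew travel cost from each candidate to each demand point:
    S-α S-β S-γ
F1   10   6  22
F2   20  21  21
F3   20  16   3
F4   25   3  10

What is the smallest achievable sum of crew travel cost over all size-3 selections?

Open {F1, F3, F4}.
  S-α→F1 10, S-β→F4 3, S-γ→F3 3  ⇒ total 16.
Compare {F1, F2, F3}: total 19.
Compare {F1, F2, F4}: total 23.
No size-3 selection does better; minimum is 16.

16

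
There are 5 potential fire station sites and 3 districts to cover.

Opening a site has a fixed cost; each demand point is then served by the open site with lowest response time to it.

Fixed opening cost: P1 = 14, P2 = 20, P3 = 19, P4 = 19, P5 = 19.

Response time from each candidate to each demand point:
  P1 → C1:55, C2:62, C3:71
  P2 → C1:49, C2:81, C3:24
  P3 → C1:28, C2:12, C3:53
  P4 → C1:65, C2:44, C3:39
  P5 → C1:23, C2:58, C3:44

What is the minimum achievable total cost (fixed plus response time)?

Open {P2, P3}: assign each demand point to its cheapest open site.
  C1→P3 28, C2→P3 12, C3→P2 24
  response time 64, fixed 39 → total 103.
Compare {P3}: response time 93 + fixed 19 = 112.
Compare {P3, P4}: response time 79 + fixed 38 = 117.
Compare {P3, P5}: response time 79 + fixed 38 = 117.
All other subsets cost ≥ 112. Minimum total cost: 103.

103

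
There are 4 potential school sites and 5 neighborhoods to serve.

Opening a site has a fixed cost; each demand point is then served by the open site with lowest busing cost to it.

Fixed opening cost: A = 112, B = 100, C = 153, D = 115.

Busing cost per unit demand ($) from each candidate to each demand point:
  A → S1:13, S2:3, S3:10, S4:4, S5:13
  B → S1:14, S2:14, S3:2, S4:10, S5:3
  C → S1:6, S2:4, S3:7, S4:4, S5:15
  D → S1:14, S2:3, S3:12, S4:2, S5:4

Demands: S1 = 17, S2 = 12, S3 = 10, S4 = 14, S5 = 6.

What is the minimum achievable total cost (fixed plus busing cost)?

Open {B, C}: assign each demand point to its cheapest open site.
  S1→C 17×6=102, S2→C 12×4=48, S3→B 10×2=20, S4→C 14×4=56, S5→B 6×3=18
  busing cost 244, fixed 253 → total 497.
Compare {C}: busing cost 366 + fixed 153 = 519.
Compare {C, D}: busing cost 260 + fixed 268 = 528.
Compare {B, D}: busing cost 340 + fixed 215 = 555.
All other subsets cost ≥ 519. Minimum total cost: 497.

497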